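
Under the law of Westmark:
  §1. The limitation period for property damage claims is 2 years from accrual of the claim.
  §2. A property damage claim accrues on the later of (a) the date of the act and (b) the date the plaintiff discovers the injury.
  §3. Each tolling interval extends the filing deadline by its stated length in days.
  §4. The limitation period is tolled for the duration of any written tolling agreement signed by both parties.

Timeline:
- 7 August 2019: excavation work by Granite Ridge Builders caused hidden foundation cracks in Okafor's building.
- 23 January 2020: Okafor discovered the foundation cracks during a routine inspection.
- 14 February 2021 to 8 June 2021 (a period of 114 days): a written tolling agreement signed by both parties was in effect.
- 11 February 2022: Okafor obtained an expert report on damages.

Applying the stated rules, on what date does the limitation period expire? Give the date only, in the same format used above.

17 May 2022

Taking the later of the act (7 August 2019) and discovery (23 January 2020), the claim accrued on 23 January 2020.
2 years from 23 January 2020 is 23 January 2022.
Because the written tolling agreement ran from 14 February 2021 to 8 June 2021, the deadline is extended by 114 days to 17 May 2022.
Nothing else in the chronology tolls or restarts the period.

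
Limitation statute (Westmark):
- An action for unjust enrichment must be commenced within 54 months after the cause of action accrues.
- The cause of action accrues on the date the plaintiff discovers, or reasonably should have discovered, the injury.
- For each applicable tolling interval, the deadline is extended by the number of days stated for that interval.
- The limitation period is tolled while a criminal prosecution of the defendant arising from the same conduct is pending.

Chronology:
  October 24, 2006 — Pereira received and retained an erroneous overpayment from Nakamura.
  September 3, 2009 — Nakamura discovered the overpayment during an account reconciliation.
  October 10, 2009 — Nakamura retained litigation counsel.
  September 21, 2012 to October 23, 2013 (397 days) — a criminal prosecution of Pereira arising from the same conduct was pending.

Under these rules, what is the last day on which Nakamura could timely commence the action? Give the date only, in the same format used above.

The claim did not accrue until Nakamura discovered the injury on September 3, 2009; the October 24, 2006 act date does not start the clock under the stated rule.
The untolled deadline — 54 months after September 3, 2009 — is March 3, 2014.
The period was tolled for 397 days by the pending criminal prosecution (September 21, 2012 to October 23, 2013), pushing the deadline to April 4, 2015.
Nothing else in the chronology tolls or restarts the period.

April 4, 2015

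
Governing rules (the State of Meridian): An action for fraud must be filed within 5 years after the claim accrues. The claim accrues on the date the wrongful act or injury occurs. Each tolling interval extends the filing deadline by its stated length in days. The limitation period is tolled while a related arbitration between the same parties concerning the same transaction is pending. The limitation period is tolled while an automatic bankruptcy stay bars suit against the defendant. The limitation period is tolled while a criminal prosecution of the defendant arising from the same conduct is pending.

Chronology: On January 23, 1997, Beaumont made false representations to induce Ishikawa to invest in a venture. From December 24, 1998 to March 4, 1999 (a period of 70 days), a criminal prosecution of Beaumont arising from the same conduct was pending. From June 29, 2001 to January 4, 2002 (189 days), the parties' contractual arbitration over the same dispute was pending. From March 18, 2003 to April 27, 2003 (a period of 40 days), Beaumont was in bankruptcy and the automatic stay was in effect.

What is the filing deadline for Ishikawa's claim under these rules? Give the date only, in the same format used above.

The claim accrued on January 23, 1997, the date of the act.
The untolled deadline — 5 years after January 23, 1997 — is January 23, 2002.
The pending criminal prosecution from December 24, 1998 to March 4, 1999 tolled the period for 70 days, extending the deadline to April 3, 2002.
The period was tolled for 189 days by the pending related arbitration (June 29, 2001 to January 4, 2002), pushing the deadline to October 9, 2002.
The automatic bankruptcy stay starting March 18, 2003 came too late — the period had run on October 9, 2002 — and so does not extend the deadline.

October 9, 2002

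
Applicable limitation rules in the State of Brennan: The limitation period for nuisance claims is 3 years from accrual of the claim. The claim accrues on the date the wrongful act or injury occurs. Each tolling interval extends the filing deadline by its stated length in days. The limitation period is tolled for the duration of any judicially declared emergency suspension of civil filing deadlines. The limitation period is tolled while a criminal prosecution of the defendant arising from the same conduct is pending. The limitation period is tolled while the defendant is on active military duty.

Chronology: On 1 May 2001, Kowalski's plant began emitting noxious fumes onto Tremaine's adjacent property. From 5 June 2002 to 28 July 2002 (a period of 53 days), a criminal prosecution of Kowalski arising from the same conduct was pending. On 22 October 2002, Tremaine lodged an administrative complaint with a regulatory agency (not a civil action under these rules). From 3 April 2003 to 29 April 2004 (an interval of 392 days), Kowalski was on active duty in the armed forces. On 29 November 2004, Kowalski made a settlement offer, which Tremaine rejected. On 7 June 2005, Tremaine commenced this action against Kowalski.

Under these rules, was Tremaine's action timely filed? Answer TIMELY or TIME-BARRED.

TIMELY

The limitation period began to run on 1 May 2001.
Adding the 3 years base period to 1 May 2001 gives a deadline of 1 May 2004, before any tolling.
The pending criminal prosecution from 5 June 2002 to 28 July 2002 tolled the period for 53 days, extending the deadline to 23 June 2004.
The period was tolled for 392 days by the defendant's active military service (3 April 2003 to 29 April 2004), pushing the deadline to 20 July 2005.
Nothing else in the chronology tolls or restarts the period.
The 7 June 2005 filing precedes the 20 July 2005 deadline; the claim is timely.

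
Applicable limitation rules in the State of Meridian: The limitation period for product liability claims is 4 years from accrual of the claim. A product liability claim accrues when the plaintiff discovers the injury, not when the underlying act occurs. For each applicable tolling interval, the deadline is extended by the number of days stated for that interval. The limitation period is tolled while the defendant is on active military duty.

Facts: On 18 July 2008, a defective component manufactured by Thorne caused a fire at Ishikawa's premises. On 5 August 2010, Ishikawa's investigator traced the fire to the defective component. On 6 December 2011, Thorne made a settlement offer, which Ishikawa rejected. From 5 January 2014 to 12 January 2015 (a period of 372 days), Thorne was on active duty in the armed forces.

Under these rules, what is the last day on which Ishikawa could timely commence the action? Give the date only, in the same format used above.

12 August 2015

Under the discovery rule, the claim accrued on 5 August 2010, when Ishikawa discovered the injury — not on the 18 July 2008 date of the underlying act.
4 years from 5 August 2010 is 5 August 2014.
The period was tolled for 372 days by the defendant's active military service (5 January 2014 to 12 January 2015), pushing the deadline to 12 August 2015.
None of the other events listed affects the running of the period under the stated rules.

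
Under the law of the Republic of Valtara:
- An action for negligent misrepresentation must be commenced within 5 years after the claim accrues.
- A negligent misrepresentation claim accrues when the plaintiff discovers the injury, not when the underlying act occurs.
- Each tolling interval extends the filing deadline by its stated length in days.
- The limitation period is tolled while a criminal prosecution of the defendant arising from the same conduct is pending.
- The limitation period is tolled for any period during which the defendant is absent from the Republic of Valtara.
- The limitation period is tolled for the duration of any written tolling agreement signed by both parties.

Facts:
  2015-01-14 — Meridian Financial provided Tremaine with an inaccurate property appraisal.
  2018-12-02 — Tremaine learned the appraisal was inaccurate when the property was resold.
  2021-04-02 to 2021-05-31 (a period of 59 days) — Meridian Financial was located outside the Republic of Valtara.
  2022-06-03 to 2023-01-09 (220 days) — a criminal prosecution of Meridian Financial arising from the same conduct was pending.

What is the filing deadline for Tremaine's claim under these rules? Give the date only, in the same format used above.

2024-09-06

Under the discovery rule, the claim accrued on 2018-12-02, when Tremaine discovered the injury — not on the 2015-01-14 date of the underlying act.
The untolled deadline — 5 years after 2018-12-02 — is 2023-12-02.
The period was tolled for 59 days by the defendant's absence from the jurisdiction (2021-04-02 to 2021-05-31), pushing the deadline to 2024-01-30.
The pending criminal prosecution from 2022-06-03 to 2023-01-09 tolled the period for 220 days, extending the deadline to 2024-09-06.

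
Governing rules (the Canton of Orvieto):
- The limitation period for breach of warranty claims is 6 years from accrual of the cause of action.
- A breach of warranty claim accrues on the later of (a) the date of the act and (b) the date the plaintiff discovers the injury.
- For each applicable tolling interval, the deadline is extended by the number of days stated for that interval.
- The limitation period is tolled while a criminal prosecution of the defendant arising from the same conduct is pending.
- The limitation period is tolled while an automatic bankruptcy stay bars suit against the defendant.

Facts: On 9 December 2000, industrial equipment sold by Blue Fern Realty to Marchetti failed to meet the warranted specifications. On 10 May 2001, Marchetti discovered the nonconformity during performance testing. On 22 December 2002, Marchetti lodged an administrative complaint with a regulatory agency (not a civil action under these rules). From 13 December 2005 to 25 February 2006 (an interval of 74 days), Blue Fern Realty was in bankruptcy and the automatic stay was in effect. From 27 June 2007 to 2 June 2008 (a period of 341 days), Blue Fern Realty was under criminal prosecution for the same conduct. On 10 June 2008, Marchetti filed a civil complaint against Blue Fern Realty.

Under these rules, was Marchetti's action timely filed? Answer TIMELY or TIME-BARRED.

TIMELY

The claim accrued on 10 May 2001 — the later of the 9 December 2000 act and the 10 May 2001 discovery.
6 years from 10 May 2001 is 10 May 2007.
Because the automatic bankruptcy stay ran from 13 December 2005 to 25 February 2006, the deadline is extended by 74 days to 23 July 2007.
The pending criminal prosecution from 27 June 2007 to 2 June 2008 tolled the period for 341 days, extending the deadline to 28 June 2008.
Nothing else in the chronology tolls or restarts the period.
The 10 June 2008 filing precedes the 28 June 2008 deadline; the claim is timely.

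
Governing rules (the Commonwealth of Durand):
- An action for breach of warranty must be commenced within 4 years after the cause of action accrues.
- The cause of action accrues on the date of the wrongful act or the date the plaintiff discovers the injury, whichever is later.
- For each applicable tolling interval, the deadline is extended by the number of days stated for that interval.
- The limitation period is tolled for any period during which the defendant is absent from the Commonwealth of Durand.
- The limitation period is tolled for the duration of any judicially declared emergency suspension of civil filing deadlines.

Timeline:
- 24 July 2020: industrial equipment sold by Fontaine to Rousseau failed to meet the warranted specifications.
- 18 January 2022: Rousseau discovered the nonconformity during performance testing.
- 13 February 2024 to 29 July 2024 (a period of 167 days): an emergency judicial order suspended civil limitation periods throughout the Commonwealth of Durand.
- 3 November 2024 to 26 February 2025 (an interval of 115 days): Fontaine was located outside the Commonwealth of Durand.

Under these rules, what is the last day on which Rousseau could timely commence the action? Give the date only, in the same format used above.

Because discovery on 18 January 2022 post-dates the 24 July 2020 act, accrual under the later-of rule falls on 18 January 2022.
4 years from 18 January 2022 is 18 January 2026.
Because the emergency suspension of filing deadlines ran from 13 February 2024 to 29 July 2024, the deadline is extended by 167 days to 4 July 2026.
The defendant's absence from the jurisdiction from 3 November 2024 to 26 February 2025 tolled the period for 115 days, extending the deadline to 27 October 2026.

27 October 2026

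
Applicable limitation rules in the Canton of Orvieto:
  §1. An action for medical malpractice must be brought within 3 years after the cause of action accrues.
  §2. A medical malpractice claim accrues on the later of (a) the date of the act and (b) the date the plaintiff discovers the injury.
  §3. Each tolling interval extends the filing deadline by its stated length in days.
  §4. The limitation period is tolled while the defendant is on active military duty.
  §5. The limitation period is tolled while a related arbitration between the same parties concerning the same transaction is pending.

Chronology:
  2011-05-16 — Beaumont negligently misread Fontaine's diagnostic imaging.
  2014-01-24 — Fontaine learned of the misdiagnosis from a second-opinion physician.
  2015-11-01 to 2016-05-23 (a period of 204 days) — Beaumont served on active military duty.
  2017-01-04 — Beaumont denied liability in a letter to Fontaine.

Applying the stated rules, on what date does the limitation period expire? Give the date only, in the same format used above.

2017-08-16

Because discovery on 2014-01-24 post-dates the 2011-05-16 act, accrual under the later-of rule falls on 2014-01-24.
The untolled deadline — 3 years after 2014-01-24 — is 2017-01-24.
The defendant's active military service from 2015-11-01 to 2016-05-23 tolled the period for 204 days, extending the deadline to 2017-08-16.
None of the other events listed affects the running of the period under the stated rules.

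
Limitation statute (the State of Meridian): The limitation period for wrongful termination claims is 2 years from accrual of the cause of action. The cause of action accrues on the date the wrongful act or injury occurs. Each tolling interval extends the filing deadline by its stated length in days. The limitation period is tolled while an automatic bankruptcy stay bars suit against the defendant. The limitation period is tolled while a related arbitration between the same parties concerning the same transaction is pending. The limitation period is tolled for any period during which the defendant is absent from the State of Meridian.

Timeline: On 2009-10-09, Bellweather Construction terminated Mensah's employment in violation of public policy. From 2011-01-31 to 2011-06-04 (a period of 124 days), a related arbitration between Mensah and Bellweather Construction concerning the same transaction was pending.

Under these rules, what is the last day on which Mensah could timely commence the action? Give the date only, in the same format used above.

2012-02-10

The limitation period began to run on 2009-10-09.
Adding the 2 years base period to 2009-10-09 gives a deadline of 2011-10-09, before any tolling.
Because the pending related arbitration ran from 2011-01-31 to 2011-06-04, the deadline is extended by 124 days to 2012-02-10.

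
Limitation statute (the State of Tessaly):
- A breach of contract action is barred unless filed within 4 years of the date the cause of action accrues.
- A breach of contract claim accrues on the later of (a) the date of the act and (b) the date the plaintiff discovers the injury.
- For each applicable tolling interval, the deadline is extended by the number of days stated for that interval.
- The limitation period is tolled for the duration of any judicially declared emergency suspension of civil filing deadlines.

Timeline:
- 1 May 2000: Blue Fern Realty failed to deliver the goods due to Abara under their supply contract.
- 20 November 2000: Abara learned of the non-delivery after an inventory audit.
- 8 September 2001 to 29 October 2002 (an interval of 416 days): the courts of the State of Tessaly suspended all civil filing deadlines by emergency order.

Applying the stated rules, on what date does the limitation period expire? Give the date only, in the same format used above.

10 January 2006

The claim accrued on 20 November 2000 — the later of the 1 May 2000 act and the 20 November 2000 discovery.
The untolled deadline — 4 years after 20 November 2000 — is 20 November 2004.
The period was tolled for 416 days by the emergency suspension of filing deadlines (8 September 2001 to 29 October 2002), pushing the deadline to 10 January 2006.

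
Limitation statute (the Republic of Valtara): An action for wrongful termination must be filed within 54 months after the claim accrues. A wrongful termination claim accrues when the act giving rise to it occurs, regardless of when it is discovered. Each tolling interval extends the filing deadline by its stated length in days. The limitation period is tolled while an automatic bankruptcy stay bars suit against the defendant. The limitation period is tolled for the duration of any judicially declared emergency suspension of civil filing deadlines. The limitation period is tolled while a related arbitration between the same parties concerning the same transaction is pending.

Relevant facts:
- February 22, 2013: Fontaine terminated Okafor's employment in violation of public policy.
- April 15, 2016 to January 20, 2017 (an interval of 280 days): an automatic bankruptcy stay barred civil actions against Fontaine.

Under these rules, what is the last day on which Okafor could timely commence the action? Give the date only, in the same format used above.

May 29, 2018

The claim accrued on February 22, 2013, when the wrongful act occurred.
Adding the 54 months base period to February 22, 2013 gives a deadline of August 22, 2017, before any tolling.
The period was tolled for 280 days by the automatic bankruptcy stay (April 15, 2016 to January 20, 2017), pushing the deadline to May 29, 2018.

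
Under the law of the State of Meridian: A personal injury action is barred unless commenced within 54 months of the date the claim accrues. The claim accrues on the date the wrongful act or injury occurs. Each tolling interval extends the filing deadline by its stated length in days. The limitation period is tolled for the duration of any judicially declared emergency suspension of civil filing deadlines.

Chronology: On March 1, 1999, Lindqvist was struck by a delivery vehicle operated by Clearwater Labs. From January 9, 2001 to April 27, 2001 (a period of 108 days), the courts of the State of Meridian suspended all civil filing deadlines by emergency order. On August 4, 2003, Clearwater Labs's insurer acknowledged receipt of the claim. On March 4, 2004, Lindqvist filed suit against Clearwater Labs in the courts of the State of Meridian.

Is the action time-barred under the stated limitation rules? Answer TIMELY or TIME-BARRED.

The claim accrued on March 1, 1999, the date of the act.
The untolled deadline — 54 months after March 1, 1999 — is September 1, 2003.
The emergency suspension of filing deadlines from January 9, 2001 to April 27, 2001 tolled the period for 108 days, extending the deadline to December 18, 2003.
The other events in the timeline have no effect on the limitation period under the stated rules.
Lindqvist filed on March 4, 2004, after the December 18, 2003 deadline, so the action is time-barred.

TIME-BARRED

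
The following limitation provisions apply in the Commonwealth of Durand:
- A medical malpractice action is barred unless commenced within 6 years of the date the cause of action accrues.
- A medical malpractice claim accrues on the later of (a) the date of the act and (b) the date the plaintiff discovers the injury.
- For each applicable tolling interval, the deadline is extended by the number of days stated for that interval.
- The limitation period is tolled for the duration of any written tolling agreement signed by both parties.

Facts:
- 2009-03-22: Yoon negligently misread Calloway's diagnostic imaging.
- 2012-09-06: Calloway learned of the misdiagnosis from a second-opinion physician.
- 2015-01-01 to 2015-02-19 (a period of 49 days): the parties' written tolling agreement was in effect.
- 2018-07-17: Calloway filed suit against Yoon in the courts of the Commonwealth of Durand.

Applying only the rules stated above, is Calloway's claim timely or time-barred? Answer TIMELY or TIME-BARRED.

TIMELY

The claim accrued on 2012-09-06 — the later of the 2009-03-22 act and the 2012-09-06 discovery.
Adding the 6 years base period to 2012-09-06 gives a deadline of 2018-09-06, before any tolling.
Because the written tolling agreement ran from 2015-01-01 to 2015-02-19, the deadline is extended by 49 days to 2018-10-25.
Calloway filed on 2018-07-17, before the 2018-10-25 deadline, so the action is timely.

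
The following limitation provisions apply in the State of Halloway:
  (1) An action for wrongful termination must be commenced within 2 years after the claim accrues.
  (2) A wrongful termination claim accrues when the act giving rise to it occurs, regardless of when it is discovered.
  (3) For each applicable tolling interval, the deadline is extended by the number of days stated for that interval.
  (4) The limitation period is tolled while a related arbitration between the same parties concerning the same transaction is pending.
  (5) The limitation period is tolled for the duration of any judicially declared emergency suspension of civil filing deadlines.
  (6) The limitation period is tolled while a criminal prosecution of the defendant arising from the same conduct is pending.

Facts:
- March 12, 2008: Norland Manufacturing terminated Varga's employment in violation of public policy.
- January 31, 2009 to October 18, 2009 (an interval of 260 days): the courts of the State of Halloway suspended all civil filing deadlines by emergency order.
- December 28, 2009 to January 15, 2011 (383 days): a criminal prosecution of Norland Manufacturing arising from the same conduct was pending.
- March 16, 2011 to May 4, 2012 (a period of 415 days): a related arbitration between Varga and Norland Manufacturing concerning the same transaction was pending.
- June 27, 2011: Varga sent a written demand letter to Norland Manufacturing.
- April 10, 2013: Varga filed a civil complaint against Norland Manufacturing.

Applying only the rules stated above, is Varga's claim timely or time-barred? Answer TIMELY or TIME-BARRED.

The limitation period began to run on March 12, 2008.
2 years from March 12, 2008 is March 12, 2010.
Because the emergency suspension of filing deadlines ran from January 31, 2009 to October 18, 2009, the deadline is extended by 260 days to November 27, 2010.
The period was tolled for 383 days by the pending criminal prosecution (December 28, 2009 to January 15, 2011), pushing the deadline to December 15, 2011.
The pending related arbitration from March 16, 2011 to May 4, 2012 tolled the period for 415 days, extending the deadline to February 2, 2013.
The other events in the timeline have no effect on the limitation period under the stated rules.
The April 10, 2013 filing falls after the February 2, 2013 deadline; the claim is time-barred.

TIME-BARRED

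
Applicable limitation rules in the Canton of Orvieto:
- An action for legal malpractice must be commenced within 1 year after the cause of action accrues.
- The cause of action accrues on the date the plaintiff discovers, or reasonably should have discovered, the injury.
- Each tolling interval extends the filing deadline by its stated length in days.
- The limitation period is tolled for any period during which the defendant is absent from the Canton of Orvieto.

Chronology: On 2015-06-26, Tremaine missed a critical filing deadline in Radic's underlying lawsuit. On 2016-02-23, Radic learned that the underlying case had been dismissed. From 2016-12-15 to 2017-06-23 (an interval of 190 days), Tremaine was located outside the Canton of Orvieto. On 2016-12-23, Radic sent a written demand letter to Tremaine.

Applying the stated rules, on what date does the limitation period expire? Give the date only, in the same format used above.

2017-09-01

The claim did not accrue until Radic discovered the injury on 2016-02-23; the 2015-06-26 act date does not start the clock under the stated rule.
The untolled deadline — 1 year after 2016-02-23 — is 2017-02-23.
The period was tolled for 190 days by the defendant's absence from the jurisdiction (2016-12-15 to 2017-06-23), pushing the deadline to 2017-09-01.
None of the other events listed affects the running of the period under the stated rules.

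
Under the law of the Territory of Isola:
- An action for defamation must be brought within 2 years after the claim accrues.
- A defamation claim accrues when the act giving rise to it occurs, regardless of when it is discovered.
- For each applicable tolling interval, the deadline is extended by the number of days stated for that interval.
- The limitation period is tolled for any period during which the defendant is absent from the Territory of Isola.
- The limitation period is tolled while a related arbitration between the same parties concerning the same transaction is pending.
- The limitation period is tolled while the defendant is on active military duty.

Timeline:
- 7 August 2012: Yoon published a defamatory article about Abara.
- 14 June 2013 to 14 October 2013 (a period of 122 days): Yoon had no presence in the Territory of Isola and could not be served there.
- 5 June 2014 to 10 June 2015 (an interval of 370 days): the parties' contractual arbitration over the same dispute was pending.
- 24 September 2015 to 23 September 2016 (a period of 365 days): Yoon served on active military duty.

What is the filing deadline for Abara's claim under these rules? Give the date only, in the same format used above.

11 December 2016

The claim accrued on 7 August 2012, the date of the act.
The untolled deadline — 2 years after 7 August 2012 — is 7 August 2014.
Because the defendant's absence from the jurisdiction ran from 14 June 2013 to 14 October 2013, the deadline is extended by 122 days to 7 December 2014.
The pending related arbitration from 5 June 2014 to 10 June 2015 tolled the period for 370 days, extending the deadline to 12 December 2015.
Because the defendant's active military service ran from 24 September 2015 to 23 September 2016, the deadline is extended by 365 days to 11 December 2016.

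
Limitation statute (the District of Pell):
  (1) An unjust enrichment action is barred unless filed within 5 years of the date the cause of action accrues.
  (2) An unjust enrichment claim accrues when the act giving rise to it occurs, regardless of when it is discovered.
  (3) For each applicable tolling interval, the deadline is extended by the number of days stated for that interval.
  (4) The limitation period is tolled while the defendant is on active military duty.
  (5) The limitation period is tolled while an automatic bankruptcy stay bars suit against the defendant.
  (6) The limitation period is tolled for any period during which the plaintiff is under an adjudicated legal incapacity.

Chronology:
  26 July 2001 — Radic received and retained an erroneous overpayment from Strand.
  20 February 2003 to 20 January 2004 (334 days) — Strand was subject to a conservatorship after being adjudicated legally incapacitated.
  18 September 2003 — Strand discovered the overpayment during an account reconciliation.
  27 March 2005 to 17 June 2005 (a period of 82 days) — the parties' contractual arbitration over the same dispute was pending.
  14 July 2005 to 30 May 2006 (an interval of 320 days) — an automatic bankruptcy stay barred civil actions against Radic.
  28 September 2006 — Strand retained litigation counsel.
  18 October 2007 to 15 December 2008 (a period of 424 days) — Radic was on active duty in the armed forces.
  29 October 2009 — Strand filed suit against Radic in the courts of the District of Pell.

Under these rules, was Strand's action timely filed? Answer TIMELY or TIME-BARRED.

TIME-BARRED

Accrual is governed by the date of the act, so the period began to run on 26 July 2001; the later discovery on 18 September 2003 is irrelevant under the stated rule.
The untolled deadline — 5 years after 26 July 2001 — is 26 July 2006.
The plaintiff's legal incapacity from 20 February 2003 to 20 January 2004 tolled the period for 334 days, extending the deadline to 25 June 2007.
The period was tolled for 320 days by the automatic bankruptcy stay (14 July 2005 to 30 May 2006), pushing the deadline to 10 May 2008.
The period was tolled for 424 days by the defendant's active military service (18 October 2007 to 15 December 2008), pushing the deadline to 8 July 2009.
No stated provision tolls the period for a pending arbitration, so the interval from 27 March 2005 to 17 June 2005 has no effect on the deadline.
None of the other events listed affects the running of the period under the stated rules.
Filing on 29 October 2009 missed the 8 July 2009 deadline — the action is time-barred.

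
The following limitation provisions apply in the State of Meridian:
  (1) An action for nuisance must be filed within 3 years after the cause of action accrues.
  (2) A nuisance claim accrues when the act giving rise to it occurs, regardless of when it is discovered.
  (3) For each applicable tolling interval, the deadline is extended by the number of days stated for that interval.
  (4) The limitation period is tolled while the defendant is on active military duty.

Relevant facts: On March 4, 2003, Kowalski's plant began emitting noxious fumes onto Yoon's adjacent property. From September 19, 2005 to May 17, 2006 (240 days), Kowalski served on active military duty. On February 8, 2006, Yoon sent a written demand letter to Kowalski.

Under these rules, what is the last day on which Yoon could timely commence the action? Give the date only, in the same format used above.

October 30, 2006

The cause of action accrued on March 4, 2003, the date of the act.
Adding the 3 years base period to March 4, 2003 gives a deadline of March 4, 2006, before any tolling.
Because the defendant's active military service ran from September 19, 2005 to May 17, 2006, the deadline is extended by 240 days to October 30, 2006.
Nothing else in the chronology tolls or restarts the period.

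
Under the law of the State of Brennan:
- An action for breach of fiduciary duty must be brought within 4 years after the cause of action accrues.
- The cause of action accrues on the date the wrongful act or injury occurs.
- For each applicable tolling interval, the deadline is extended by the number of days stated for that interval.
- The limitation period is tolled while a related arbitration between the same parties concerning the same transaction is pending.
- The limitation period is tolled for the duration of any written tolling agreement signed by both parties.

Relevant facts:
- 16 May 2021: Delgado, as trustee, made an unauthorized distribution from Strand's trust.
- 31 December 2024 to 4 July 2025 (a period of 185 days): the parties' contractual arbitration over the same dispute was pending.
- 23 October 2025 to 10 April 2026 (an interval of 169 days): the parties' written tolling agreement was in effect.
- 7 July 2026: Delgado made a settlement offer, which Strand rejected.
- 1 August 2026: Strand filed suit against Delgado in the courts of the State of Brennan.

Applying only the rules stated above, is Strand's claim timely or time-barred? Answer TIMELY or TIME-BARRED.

The limitation period began to run on 16 May 2021.
The untolled deadline — 4 years after 16 May 2021 — is 16 May 2025.
Because the pending related arbitration ran from 31 December 2024 to 4 July 2025, the deadline is extended by 185 days to 17 November 2025.
The written tolling agreement from 23 October 2025 to 10 April 2026 tolled the period for 169 days, extending the deadline to 5 May 2026.
None of the other events listed affects the running of the period under the stated rules.
The 1 August 2026 filing falls after the 5 May 2026 deadline; the claim is time-barred.

TIME-BARRED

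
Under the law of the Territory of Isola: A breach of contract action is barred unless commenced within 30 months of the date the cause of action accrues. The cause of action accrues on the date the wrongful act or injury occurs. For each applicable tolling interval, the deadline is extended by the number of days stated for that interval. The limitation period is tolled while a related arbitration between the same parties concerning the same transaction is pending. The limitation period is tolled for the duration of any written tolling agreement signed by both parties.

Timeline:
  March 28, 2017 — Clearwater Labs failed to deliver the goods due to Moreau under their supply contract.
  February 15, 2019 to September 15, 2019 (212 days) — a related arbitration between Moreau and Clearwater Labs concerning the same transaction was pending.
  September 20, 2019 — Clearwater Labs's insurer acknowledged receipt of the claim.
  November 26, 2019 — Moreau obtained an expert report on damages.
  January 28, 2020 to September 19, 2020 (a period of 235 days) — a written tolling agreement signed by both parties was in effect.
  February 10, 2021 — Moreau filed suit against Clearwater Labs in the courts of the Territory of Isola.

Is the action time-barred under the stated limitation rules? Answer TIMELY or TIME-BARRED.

The cause of action accrued on March 28, 2017, the date of the act.
30 months from March 28, 2017 is September 28, 2019.
The pending related arbitration from February 15, 2019 to September 15, 2019 tolled the period for 212 days, extending the deadline to April 27, 2020.
Because the written tolling agreement ran from January 28, 2020 to September 19, 2020, the deadline is extended by 235 days to December 18, 2020.
None of the other events listed affects the running of the period under the stated rules.
Moreau filed on February 10, 2021, after the December 18, 2020 deadline, so the action is time-barred.

TIME-BARRED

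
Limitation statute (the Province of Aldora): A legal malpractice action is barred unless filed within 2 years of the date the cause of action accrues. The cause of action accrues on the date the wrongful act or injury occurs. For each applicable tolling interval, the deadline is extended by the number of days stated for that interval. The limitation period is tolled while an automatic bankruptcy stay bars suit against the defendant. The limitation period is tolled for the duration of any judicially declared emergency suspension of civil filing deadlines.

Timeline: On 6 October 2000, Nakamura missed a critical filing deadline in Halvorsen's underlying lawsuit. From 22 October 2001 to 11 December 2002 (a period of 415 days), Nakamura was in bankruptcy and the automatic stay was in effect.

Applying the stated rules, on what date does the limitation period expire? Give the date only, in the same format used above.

25 November 2003

The cause of action accrued on 6 October 2000, the date of the act.
2 years from 6 October 2000 is 6 October 2002.
The automatic bankruptcy stay from 22 October 2001 to 11 December 2002 tolled the period for 415 days, extending the deadline to 25 November 2003.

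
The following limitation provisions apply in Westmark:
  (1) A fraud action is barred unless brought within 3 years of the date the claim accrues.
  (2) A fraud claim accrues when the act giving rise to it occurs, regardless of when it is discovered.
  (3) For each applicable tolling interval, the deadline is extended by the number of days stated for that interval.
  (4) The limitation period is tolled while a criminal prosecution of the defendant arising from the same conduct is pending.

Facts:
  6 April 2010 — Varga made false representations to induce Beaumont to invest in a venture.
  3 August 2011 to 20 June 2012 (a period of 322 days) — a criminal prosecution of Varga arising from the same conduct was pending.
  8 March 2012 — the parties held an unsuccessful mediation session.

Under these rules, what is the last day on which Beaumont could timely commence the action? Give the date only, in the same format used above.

The claim accrued on 6 April 2010, the date of the act.
The untolled deadline — 3 years after 6 April 2010 — is 6 April 2013.
The period was tolled for 322 days by the pending criminal prosecution (3 August 2011 to 20 June 2012), pushing the deadline to 22 February 2014.
Nothing else in the chronology tolls or restarts the period.

22 February 2014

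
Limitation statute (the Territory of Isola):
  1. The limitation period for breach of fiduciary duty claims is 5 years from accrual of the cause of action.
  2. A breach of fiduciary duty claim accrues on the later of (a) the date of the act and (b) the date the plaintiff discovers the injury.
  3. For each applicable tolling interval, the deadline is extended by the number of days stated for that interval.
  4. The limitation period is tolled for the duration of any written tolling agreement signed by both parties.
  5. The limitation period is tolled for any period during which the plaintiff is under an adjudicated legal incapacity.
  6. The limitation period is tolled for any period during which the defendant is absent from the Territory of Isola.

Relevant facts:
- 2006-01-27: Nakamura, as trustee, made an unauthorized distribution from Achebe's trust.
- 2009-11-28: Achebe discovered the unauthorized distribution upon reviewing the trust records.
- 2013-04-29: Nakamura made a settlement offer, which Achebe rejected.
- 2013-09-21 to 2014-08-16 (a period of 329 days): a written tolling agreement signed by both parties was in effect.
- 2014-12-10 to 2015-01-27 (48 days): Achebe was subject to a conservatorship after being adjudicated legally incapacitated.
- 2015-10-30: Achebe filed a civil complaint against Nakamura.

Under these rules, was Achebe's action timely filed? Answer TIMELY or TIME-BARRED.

TIMELY

Because discovery on 2009-11-28 post-dates the 2006-01-27 act, accrual under the later-of rule falls on 2009-11-28.
Adding the 5 years base period to 2009-11-28 gives a deadline of 2014-11-28, before any tolling.
Because the written tolling agreement ran from 2013-09-21 to 2014-08-16, the deadline is extended by 329 days to 2015-10-23.
The plaintiff's legal incapacity from 2014-12-10 to 2015-01-27 tolled the period for 48 days, extending the deadline to 2015-12-10.
None of the other events listed affects the running of the period under the stated rules.
Achebe filed on 2015-10-30, before the 2015-12-10 deadline, so the action is timely.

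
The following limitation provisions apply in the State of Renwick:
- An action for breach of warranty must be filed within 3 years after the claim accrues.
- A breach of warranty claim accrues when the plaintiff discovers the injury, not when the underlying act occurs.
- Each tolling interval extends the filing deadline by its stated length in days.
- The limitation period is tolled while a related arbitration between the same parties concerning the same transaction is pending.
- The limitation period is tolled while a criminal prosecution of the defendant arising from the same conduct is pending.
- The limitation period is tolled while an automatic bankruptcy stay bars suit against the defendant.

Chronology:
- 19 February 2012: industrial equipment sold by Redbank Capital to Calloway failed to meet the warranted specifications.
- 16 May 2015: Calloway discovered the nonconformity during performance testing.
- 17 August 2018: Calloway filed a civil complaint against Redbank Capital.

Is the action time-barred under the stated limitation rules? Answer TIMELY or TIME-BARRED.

Accrual is tied to discovery, so the period began on 16 May 2015 rather than on 19 February 2012 when the act occurred.
3 years from 16 May 2015 is 16 May 2018.
Filing on 17 August 2018 missed the 16 May 2018 deadline — the action is time-barred.

TIME-BARRED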